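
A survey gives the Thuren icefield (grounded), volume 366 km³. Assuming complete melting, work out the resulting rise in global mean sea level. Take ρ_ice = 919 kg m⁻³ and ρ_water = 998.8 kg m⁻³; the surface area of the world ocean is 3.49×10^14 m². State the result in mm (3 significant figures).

Thuren: 366 km³ × (919/998.8) = 336.8 km³ of water.
Spread over 3.49×10^14 m² of ocean, Δh = 3.368×10^11 / 3.49×10^14 = 9.65×10^-4 m = 0.965 mm.

≈ 0.965 mm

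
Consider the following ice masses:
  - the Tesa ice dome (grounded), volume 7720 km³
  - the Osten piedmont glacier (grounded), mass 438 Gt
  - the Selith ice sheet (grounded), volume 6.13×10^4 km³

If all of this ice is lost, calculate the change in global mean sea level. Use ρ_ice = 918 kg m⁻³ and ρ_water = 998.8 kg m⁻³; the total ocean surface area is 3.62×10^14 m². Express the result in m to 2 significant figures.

Tesa: 7720 km³ × (918/998.8) = 7095 km³ of water.
Osten: 438 Gt = 4.380×10^14 kg; dividing by ρ_w = 998.8 kg m⁻³ gives 4.385×10^11 m³ of water.
Selith: 6.13×10^4 km³ × (918/998.8) = 5.634×10^4 km³ of water.
Total added water ≈ 6.388×10^13 m³ over 3.62×10^14 m² → Δh = 0.176 m.

≈ 0.18 m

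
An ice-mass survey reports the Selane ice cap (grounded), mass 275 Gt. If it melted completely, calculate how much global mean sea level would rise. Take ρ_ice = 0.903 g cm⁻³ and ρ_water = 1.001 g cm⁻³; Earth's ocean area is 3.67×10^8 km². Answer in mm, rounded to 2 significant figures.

Selane: 275 Gt = 2.750×10^14 kg; dividing by ρ_w = 1.001 g cm⁻³ = 1001 kg m⁻³ gives 2.747×10^11 m³ of water.
Spread over 3.67×10^14 m² of ocean, Δh = 2.747×10^11 / 3.67×10^14 = 7.49×10^-4 m = 0.75 mm.

≈ 0.75 mm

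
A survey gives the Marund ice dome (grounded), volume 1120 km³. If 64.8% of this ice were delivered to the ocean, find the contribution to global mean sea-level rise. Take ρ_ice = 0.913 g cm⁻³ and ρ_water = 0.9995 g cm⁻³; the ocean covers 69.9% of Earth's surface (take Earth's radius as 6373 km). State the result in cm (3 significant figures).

Marund: 0.648 × 1120 km³ × (913/999.5) = 663.0 km³ of water.
Spread over 3.57×10^14 m² of ocean, Δh = 6.630×10^11 / 3.57×10^14 = 1.86×10^-3 m = 0.186 cm.

≈ 0.186 cm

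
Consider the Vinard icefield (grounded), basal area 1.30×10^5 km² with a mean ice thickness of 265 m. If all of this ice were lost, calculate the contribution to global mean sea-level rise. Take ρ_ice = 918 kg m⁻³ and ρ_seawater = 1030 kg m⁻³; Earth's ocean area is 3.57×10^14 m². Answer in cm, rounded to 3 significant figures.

≈ 8.60 cm

Vinard: ice volume = 1.30×10^5 km² × 265 m = 3.445×10^4 km³; 3.445×10^4 × (918/1030) = 3.070×10^4 km³ of water.
Spread over 3.57×10^14 m² of ocean, Δh = 3.070×10^13 / 3.57×10^14 = 0.0860 m = 8.60 cm.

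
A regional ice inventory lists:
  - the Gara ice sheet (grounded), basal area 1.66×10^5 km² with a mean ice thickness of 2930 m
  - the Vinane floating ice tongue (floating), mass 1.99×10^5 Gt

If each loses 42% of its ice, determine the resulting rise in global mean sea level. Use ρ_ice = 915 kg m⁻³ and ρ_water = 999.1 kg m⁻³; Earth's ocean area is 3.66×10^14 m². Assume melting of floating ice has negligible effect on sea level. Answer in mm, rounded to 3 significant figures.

≈ 511 mm

Gara: ice volume = 1.66×10^5 km² × 2930 m = 4.864×10^5 km³; 0.42 × 4.864×10^5 × (915/999.1) = 1.871×10^5 km³ of water.
The Vinane floating ice tongue is floating and already displaces its own weight of water, so its melt adds essentially nothing to sea level.
Total added water ≈ 1.871×10^14 m³ over 3.66×10^14 m² → Δh = 0.511 m = 511 mm.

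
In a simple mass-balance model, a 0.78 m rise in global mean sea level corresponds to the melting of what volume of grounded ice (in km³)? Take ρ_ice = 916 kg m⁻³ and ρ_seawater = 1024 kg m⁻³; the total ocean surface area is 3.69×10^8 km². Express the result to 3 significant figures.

Required water volume = Δh × A = 0.78 m × 3.69×10^14 m² = 2.878×10^14 m³ = 2.878×10^5 km³.
Ice volume = water volume × ρ_w/ρ_ice = 2.878×10^5 × 1024/916 = 3.22×10^5 km³.

≈ 3.22×10^5 km³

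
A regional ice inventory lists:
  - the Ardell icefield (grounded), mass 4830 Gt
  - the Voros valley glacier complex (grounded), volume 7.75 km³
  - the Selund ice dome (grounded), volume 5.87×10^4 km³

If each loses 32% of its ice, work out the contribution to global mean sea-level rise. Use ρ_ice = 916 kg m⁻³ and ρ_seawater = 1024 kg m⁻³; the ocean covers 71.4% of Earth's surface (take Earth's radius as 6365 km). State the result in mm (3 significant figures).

Ardell: 0.32 × 4830 Gt = 1.546×10^15 kg; dividing by ρ_w = 1024 kg m⁻³ gives 1.509×10^12 m³ of water.
Voros: 0.32 × 7.75 km³ × (916/1024) = 2.218 km³ of water.
Selund: 0.32 × 5.87×10^4 km³ × (916/1024) = 1.680×10^4 km³ of water.
Total added water ≈ 1.831×10^13 m³ over 3.64×10^14 m² → Δh = 0.0504 m = 50.4 mm.

≈ 50.4 mm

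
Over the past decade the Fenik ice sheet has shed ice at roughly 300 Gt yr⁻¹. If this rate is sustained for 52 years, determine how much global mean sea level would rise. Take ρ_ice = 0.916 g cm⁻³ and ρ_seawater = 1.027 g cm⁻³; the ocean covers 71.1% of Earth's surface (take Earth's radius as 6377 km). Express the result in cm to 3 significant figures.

≈ 4.18 cm

Total mass lost = 300 Gt/yr × 52 yr = 1.560×10^4 Gt = 1.560×10^16 kg.
ρ_w = 1.027 g cm⁻³ = 1027 kg m⁻³, so water volume = 1.560×10^16 / 1027 = 1.519×10^13 m³.
Δh = 1.519×10^13 / 3.63×10^14 = 0.0418 m = 4.18 cm.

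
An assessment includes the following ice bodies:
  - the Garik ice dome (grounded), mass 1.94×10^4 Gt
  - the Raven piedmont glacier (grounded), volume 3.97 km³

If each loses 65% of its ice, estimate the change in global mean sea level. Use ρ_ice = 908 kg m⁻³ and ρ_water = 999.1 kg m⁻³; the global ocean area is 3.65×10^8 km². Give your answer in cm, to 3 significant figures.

≈ 3.46 cm

Garik: 0.65 × 1.94×10^4 Gt = 1.261×10^16 kg; dividing by ρ_w = 999.1 kg m⁻³ gives 1.262×10^13 m³ of water.
Raven: 0.65 × 3.97 km³ × (908/999.1) = 2.345 km³ of water.
Total added water ≈ 1.262×10^13 m³ over 3.65×10^14 m² → Δh = 0.0346 m = 3.46 cm.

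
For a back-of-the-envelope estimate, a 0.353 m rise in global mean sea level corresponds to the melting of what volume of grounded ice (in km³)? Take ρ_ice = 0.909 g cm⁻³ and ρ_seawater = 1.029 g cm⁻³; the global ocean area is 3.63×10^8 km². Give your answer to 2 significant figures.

Required water volume = Δh × A = 0.353 m × 3.63×10^14 m² = 1.281×10^14 m³ = 1.281×10^5 km³.
Ice volume = water volume × ρ_w/ρ_ice = 1.281×10^5 × 1029/909 = 1.5×10^5 km³.

≈ 1.5×10^5 km³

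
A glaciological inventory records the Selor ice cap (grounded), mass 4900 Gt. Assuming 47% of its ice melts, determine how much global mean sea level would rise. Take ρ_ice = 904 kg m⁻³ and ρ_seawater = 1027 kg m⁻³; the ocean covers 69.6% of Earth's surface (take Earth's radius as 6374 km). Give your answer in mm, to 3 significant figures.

≈ 6.31 mm

Selor: 0.47 × 4900 Gt = 2.303×10^15 kg; dividing by ρ_w = 1027 kg m⁻³ gives 2.242×10^12 m³ of water.
Spread over 3.55×10^14 m² of ocean, Δh = 2.242×10^12 / 3.55×10^14 = 6.31×10^-3 m = 6.31 mm.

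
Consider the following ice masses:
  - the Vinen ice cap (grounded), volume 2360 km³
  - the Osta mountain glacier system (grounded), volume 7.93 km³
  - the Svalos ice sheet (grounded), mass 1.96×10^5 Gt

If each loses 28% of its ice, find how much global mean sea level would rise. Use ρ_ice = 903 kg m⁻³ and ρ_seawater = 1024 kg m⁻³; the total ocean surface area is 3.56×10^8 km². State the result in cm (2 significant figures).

≈ 15 cm

Vinen: 0.28 × 2360 km³ × (903/1024) = 582.7 km³ of water.
Osta: 0.28 × 7.93 km³ × (903/1024) = 1.958 km³ of water.
Svalos: 0.28 × 1.96×10^5 Gt = 5.488×10^16 kg; dividing by ρ_w = 1024 kg m⁻³ gives 5.359×10^13 m³ of water.
Total added water ≈ 5.418×10^13 m³ over 3.56×10^14 m² → Δh = 0.152 m = 15 cm.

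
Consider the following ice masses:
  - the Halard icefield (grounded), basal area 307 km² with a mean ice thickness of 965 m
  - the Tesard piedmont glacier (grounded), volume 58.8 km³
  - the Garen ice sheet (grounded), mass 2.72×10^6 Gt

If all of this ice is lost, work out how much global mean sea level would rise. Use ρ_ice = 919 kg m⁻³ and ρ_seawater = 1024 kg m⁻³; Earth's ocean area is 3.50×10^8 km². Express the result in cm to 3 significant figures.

≈ 759 cm

Halard: ice volume = 307 km² × 965 m = 296.3 km³; 296.3 × (919/1024) = 265.9 km³ of water.
Tesard: 58.8 km³ × (919/1024) = 52.77 km³ of water.
Garen: 2.72×10^6 Gt = 2.720×10^18 kg; dividing by ρ_w = 1024 kg m⁻³ gives 2.656×10^15 m³ of water.
Total added water ≈ 2.657×10^15 m³ over 3.50×10^14 m² → Δh = 7.59 m = 759 cm.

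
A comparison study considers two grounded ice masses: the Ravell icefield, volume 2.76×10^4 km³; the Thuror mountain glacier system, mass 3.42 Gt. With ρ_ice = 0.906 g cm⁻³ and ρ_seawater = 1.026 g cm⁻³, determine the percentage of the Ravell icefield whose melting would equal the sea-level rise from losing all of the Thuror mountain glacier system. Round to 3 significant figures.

Equal sea-level rise means equal mass of meltwater, i.e. equal mass of ice lost.
Ice mass of Thuror: 3.420×10^12 kg; ice mass of Ravell: 2.501×10^16 kg.
Fraction required = 3.420×10^12 / 2.501×10^16 = 1.37×10^-4 → 0.0137 %.

≈ 0.0137 %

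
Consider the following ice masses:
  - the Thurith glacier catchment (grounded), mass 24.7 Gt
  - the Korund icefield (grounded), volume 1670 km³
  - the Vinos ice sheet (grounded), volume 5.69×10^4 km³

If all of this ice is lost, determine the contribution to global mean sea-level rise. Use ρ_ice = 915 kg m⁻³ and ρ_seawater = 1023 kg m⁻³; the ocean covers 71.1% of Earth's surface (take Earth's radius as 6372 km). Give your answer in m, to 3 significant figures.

≈ 0.144 m

Thurith: 24.7 Gt = 2.470×10^13 kg; dividing by ρ_w = 1023 kg m⁻³ gives 2.414×10^10 m³ of water.
Korund: 1670 km³ × (915/1023) = 1494 km³ of water.
Vinos: 5.69×10^4 km³ × (915/1023) = 5.089×10^4 km³ of water.
Total added water ≈ 5.241×10^13 m³ over 3.63×10^14 m² → Δh = 0.144 m.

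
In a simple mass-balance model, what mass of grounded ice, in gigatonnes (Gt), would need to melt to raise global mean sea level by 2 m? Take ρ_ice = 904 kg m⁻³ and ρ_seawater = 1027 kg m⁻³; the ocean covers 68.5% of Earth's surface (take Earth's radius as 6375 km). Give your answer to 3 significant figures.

Required water volume = Δh × A = 2 m × 3.50×10^14 m² = 6.997×10^14 m³.
ρ_w = 1027 kg m⁻³, so the mass of water = 6.997×10^14 m³ × 1027 kg m⁻³ = 7.186×10^17 kg = 7.19×10^5 Gt (and the same mass of ice, by conservation).

≈ 7.19×10^5 Gt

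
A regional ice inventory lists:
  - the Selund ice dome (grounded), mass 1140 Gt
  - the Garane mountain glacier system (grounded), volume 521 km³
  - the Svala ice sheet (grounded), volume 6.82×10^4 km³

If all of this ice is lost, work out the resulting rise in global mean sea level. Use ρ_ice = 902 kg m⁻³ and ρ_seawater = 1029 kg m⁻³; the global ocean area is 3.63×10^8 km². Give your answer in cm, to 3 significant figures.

Selund: 1140 Gt = 1.140×10^15 kg; dividing by ρ_w = 1029 kg m⁻³ gives 1.108×10^12 m³ of water.
Garane: 521 km³ × (902/1029) = 456.7 km³ of water.
Svala: 6.82×10^4 km³ × (902/1029) = 5.978×10^4 km³ of water.
Total added water ≈ 6.135×10^13 m³ over 3.63×10^14 m² → Δh = 0.169 m = 16.9 cm.

≈ 16.9 cm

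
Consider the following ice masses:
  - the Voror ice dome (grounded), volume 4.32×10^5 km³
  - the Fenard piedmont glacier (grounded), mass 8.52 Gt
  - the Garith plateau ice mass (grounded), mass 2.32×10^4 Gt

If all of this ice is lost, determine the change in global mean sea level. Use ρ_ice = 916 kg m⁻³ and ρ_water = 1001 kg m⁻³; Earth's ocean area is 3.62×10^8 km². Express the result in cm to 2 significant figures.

≈ 120 cm

Voror: 4.32×10^5 km³ × (916/1001) = 3.953×10^5 km³ of water.
Fenard: 8.52 Gt = 8.520×10^12 kg; dividing by ρ_w = 1001 kg m⁻³ gives 8.511×10^9 m³ of water.
Garith: 2.32×10^4 Gt = 2.320×10^16 kg; dividing by ρ_w = 1001 kg m⁻³ gives 2.318×10^13 m³ of water.
Total added water ≈ 4.185×10^14 m³ over 3.62×10^14 m² → Δh = 1.16 m = 120 cm.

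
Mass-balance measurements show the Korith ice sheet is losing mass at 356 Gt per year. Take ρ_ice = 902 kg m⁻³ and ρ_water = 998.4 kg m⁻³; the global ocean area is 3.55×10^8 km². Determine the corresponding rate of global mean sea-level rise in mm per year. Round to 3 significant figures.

≈ 1.00 mm/yr

ρ_w = 998.4 kg m⁻³. Annual water volume added = 356 Gt / ρ_w = 3.560×10^14 kg / 998.4 kg m⁻³ = 3.566×10^11 m³.
Δh per year = 3.566×10^11 / 3.55×10^14 = 1.00×10^-3 m = 1.00 mm.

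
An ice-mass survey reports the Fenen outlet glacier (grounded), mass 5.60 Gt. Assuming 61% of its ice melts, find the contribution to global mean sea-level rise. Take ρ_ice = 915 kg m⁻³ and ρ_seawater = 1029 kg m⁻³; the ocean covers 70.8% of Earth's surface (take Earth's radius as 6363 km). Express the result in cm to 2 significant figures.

≈ 9.2×10^-4 cm

Fenen: 0.61 × 5.60 Gt = 3.416×10^12 kg; dividing by ρ_w = 1029 kg m⁻³ gives 3.320×10^9 m³ of water.
Spread over 3.60×10^14 m² of ocean, Δh = 3.320×10^9 / 3.60×10^14 = 9.22×10^-6 m = 9.2×10^-4 cm.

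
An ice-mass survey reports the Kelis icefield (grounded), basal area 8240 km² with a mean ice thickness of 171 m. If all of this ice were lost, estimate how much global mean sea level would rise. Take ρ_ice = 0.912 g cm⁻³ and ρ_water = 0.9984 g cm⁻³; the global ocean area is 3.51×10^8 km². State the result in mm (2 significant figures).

≈ 3.7 mm

Kelis: ice volume = 8240 km² × 171 m = 1409 km³; 1409 × (912/998.4) = 1287 km³ of water.
Spread over 3.51×10^14 m² of ocean, Δh = 1.287×10^12 / 3.51×10^14 = 3.67×10^-3 m = 3.7 mm.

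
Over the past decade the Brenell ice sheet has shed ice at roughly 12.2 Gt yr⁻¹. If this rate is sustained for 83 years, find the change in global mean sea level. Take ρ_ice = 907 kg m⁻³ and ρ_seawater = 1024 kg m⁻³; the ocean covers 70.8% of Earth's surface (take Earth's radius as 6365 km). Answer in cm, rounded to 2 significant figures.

≈ 0.27 cm

Total mass lost = 12.2 Gt/yr × 83 yr = 1013 Gt = 1.013×10^15 kg.
ρ_w = 1024 kg m⁻³, so water volume = 1.013×10^15 / 1024 = 9.889×10^11 m³.
Δh = 9.889×10^11 / 3.60×10^14 = 2.74×10^-3 m = 0.27 cm.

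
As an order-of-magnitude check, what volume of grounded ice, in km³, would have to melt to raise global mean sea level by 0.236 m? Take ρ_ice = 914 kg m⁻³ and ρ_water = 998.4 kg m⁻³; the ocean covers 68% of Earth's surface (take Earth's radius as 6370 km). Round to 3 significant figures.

≈ 8.94×10^4 km³

Required water volume = Δh × A = 0.236 m × 3.47×10^14 m² = 8.183×10^13 m³ = 8.183×10^4 km³.
Ice volume = water volume × ρ_w/ρ_ice = 8.183×10^4 × 998.4/914 = 8.94×10^4 km³.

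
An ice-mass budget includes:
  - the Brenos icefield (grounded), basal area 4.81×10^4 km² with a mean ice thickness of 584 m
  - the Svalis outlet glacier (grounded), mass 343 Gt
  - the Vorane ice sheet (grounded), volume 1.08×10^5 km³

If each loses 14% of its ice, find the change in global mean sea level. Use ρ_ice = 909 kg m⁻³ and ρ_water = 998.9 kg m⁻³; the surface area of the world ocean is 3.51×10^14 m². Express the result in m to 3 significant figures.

Brenos: ice volume = 4.81×10^4 km² × 584 m = 2.809×10^4 km³; 0.14 × 2.809×10^4 × (909/998.9) = 3579 km³ of water.
Svalis: 0.14 × 343 Gt = 4.802×10^13 kg; dividing by ρ_w = 998.9 kg m⁻³ gives 4.807×10^10 m³ of water.
Vorane: 0.14 × 1.08×10^5 km³ × (909/998.9) = 1.376×10^4 km³ of water.
Total added water ≈ 1.739×10^13 m³ over 3.51×10^14 m² → Δh = 0.0495 m.

≈ 0.0495 m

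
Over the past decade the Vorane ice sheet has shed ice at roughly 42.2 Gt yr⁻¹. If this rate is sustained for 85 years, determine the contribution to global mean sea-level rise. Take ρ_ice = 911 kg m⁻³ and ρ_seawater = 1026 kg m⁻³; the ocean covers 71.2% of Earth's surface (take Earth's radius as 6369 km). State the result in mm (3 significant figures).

Total mass lost = 42.2 Gt/yr × 85 yr = 3587 Gt = 3.587×10^15 kg.
ρ_w = 1026 kg m⁻³, so water volume = 3.587×10^15 / 1026 = 3.496×10^12 m³.
Δh = 3.496×10^12 / 3.63×10^14 = 9.63×10^-3 m = 9.63 mm.

≈ 9.63 mm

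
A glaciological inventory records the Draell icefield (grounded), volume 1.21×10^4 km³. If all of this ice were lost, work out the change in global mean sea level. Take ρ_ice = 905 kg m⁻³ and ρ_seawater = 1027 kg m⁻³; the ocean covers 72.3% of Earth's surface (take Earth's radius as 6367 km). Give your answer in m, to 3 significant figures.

≈ 0.0289 m

Draell: 1.21×10^4 km³ × (905/1027) = 1.066×10^4 km³ of water.
Spread over 3.68×10^14 m² of ocean, Δh = 1.066×10^13 / 3.68×10^14 = 0.0289 m.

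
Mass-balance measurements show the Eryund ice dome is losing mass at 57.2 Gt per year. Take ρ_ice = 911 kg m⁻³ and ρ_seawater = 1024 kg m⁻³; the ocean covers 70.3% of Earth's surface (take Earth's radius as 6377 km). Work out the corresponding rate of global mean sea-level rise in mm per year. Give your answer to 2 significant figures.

≈ 0.16 mm/yr

ρ_w = 1024 kg m⁻³. Annual water volume added = 57.2 Gt / ρ_w = 5.720×10^13 kg / 1024 kg m⁻³ = 5.586×10^10 m³.
Δh per year = 5.586×10^10 / 3.59×10^14 = 1.55×10^-4 m = 0.16 mm.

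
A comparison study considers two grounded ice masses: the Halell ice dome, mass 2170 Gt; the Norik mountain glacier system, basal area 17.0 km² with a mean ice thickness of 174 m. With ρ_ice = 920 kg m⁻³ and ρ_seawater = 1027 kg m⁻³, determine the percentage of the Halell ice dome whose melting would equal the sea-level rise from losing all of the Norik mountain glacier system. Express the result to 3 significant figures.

≈ 0.125 %

Equal sea-level rise means equal mass of meltwater, i.e. equal mass of ice lost.
Ice mass of Norik: 2.721×10^12 kg; ice mass of Halell: 2.170×10^15 kg.
Fraction required = 2.721×10^12 / 2.170×10^15 = 1.25×10^-3 → 0.125 %.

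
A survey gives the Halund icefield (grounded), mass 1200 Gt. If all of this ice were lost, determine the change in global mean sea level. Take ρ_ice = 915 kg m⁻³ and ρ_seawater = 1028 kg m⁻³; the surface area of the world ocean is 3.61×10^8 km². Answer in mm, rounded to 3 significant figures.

Halund: 1200 Gt = 1.200×10^15 kg; dividing by ρ_w = 1028 kg m⁻³ gives 1.167×10^12 m³ of water.
Spread over 3.61×10^14 m² of ocean, Δh = 1.167×10^12 / 3.61×10^14 = 3.23×10^-3 m = 3.23 mm.

≈ 3.23 mm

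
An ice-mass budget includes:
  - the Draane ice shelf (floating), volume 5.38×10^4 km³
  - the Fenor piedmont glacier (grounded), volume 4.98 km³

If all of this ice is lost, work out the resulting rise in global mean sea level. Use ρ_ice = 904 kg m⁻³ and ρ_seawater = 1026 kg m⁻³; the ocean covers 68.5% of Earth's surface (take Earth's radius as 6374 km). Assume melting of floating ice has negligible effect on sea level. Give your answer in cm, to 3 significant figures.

The Draane ice shelf is floating and already displaces its own weight of water, so its melt adds essentially nothing to sea level.
Fenor: 4.98 km³ × (904/1026) = 4.388 km³ of water.
Total added water ≈ 4.388×10^9 m³ over 3.50×10^14 m² → Δh = 1.25×10^-5 m = 1.25×10^-3 cm.

≈ 1.25×10^-3 cm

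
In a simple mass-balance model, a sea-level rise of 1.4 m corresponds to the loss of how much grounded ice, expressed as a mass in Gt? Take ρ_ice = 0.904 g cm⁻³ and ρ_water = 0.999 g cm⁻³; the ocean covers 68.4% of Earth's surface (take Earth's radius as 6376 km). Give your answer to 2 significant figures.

Required water volume = Δh × A = 1.4 m × 3.49×10^14 m² = 4.892×10^14 m³.
ρ_w = 0.999 g cm⁻³ = 999 kg m⁻³, so the mass of water = 4.892×10^14 m³ × 999 kg m⁻³ = 4.887×10^17 kg = 4.9×10^5 Gt (and the same mass of ice, by conservation).

≈ 4.9×10^5 Gt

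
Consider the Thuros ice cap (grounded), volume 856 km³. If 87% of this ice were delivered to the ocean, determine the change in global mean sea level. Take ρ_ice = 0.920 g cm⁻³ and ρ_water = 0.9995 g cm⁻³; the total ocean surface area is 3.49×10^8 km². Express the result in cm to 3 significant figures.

Thuros: 0.87 × 856 km³ × (920/999.5) = 685.5 km³ of water.
Spread over 3.49×10^14 m² of ocean, Δh = 6.855×10^11 / 3.49×10^14 = 1.96×10^-3 m = 0.196 cm.

≈ 0.196 cm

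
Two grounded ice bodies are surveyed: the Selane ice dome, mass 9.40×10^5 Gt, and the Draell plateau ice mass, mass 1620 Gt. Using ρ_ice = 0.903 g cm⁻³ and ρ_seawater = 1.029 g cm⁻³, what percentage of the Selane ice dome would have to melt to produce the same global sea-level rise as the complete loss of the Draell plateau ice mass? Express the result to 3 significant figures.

≈ 0.172 %

Equal sea-level rise means equal mass of meltwater, i.e. equal mass of ice lost.
Ice mass of Draell: 1.620×10^15 kg; ice mass of Selane: 9.400×10^17 kg.
Fraction required = 1.620×10^15 / 9.400×10^17 = 1.72×10^-3 → 0.172 %.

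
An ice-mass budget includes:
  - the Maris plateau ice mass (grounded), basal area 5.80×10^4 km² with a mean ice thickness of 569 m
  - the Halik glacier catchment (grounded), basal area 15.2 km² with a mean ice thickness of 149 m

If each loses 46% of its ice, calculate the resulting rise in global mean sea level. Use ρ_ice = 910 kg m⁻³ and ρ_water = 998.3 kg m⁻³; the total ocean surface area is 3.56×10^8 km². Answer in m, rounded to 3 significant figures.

Maris: ice volume = 5.80×10^4 km² × 569 m = 3.300×10^4 km³; 0.46 × 3.300×10^4 × (910/998.3) = 1.384×10^4 km³ of water.
Halik: ice volume = 15.2 km² × 149 m = 2.265 km³; 0.46 × 2.265 × (910/998.3) = 0.9497 km³ of water.
Total added water ≈ 1.384×10^13 m³ over 3.56×10^14 m² → Δh = 0.0389 m.

≈ 0.0389 m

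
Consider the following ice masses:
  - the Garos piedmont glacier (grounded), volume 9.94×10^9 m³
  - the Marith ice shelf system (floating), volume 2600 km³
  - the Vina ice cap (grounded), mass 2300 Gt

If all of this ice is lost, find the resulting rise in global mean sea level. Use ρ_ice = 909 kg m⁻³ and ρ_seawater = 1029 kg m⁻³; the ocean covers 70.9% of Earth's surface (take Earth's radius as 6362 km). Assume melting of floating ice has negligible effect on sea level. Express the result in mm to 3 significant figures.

Garos: 9.94×10^9 m³ × (909/1029) = 8.781×10^9 m³ of water.
The Marith ice shelf system is floating and already displaces its own weight of water, so its melt adds essentially nothing to sea level.
Vina: 2300 Gt = 2.300×10^15 kg; dividing by ρ_w = 1029 kg m⁻³ gives 2.235×10^12 m³ of water.
Total added water ≈ 2.244×10^12 m³ over 3.61×10^14 m² → Δh = 6.22×10^-3 m = 6.22 mm.

≈ 6.22 mm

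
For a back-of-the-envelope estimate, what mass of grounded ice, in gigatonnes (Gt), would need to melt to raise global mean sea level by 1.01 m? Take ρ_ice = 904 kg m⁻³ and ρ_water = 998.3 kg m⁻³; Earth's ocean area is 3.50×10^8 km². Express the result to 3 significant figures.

≈ 3.53×10^5 Gt

Required water volume = Δh × A = 1.01 m × 3.50×10^14 m² = 3.535×10^14 m³.
ρ_w = 998.3 kg m⁻³, so the mass of water = 3.535×10^14 m³ × 998.3 kg m⁻³ = 3.529×10^17 kg = 3.53×10^5 Gt (and the same mass of ice, by conservation).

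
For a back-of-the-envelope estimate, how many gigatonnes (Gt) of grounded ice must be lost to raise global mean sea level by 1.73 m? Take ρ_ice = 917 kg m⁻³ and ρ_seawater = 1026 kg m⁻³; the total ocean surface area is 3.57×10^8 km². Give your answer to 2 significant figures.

Required water volume = Δh × A = 1.73 m × 3.57×10^14 m² = 6.176×10^14 m³.
ρ_w = 1026 kg m⁻³, so the mass of water = 6.176×10^14 m³ × 1026 kg m⁻³ = 6.337×10^17 kg = 6.3×10^5 Gt (and the same mass of ice, by conservation).

≈ 6.3×10^5 Gt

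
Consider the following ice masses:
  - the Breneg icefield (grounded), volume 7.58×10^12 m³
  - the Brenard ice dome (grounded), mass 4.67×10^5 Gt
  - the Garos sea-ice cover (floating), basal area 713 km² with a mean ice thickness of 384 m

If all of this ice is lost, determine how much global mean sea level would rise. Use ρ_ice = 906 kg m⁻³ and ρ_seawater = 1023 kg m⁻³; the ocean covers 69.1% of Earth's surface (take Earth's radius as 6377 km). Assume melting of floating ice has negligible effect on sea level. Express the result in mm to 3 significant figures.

≈ 1310 mm

Breneg: 7.58×10^12 m³ × (906/1023) = 6.713×10^12 m³ of water.
Brenard: 4.67×10^5 Gt = 4.670×10^17 kg; dividing by ρ_w = 1023 kg m⁻³ gives 4.565×10^14 m³ of water.
The Garos sea-ice cover is floating and already displaces its own weight of water, so its melt adds essentially nothing to sea level.
Total added water ≈ 4.632×10^14 m³ over 3.53×10^14 m² → Δh = 1.31 m = 1310 mm.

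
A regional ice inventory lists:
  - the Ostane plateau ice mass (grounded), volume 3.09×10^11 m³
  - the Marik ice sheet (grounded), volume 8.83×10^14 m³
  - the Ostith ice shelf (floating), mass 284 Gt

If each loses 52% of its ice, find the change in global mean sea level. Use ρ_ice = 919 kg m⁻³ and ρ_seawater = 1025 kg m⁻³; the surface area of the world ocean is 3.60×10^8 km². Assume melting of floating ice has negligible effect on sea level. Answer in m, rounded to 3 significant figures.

≈ 1.14 m

Ostane: 0.52 × 3.09×10^11 m³ × (919/1025) = 1.441×10^11 m³ of water.
Marik: 0.52 × 8.83×10^14 m³ × (919/1025) = 4.117×10^14 m³ of water.
The Ostith ice shelf is floating and already displaces its own weight of water, so its melt adds essentially nothing to sea level.
Total added water ≈ 4.118×10^14 m³ over 3.60×10^14 m² → Δh = 1.14 m.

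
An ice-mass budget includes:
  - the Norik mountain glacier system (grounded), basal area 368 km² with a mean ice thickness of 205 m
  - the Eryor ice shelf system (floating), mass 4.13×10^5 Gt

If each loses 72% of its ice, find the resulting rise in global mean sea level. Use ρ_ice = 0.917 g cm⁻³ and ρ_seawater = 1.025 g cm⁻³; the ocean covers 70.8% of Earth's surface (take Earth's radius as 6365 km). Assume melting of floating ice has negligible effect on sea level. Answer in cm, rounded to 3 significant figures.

Norik: ice volume = 368 km² × 205 m = 75.44 km³; 0.72 × 75.44 × (917/1025) = 48.59 km³ of water.
The Eryor ice shelf system is floating and already displaces its own weight of water, so its melt adds essentially nothing to sea level.
Total added water ≈ 4.859×10^10 m³ over 3.60×10^14 m² → Δh = 1.35×10^-4 m = 0.0135 cm.

≈ 0.0135 cm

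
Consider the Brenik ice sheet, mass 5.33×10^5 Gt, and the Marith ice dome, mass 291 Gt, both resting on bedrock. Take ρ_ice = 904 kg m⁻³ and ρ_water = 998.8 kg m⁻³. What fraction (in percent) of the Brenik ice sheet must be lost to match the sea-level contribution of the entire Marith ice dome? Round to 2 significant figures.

≈ 0.055 %

Equal sea-level rise means equal mass of meltwater, i.e. equal mass of ice lost.
Ice mass of Marith: 2.910×10^14 kg; ice mass of Brenik: 5.330×10^17 kg.
Fraction required = 2.910×10^14 / 5.330×10^17 = 5.46×10^-4 → 0.055 %.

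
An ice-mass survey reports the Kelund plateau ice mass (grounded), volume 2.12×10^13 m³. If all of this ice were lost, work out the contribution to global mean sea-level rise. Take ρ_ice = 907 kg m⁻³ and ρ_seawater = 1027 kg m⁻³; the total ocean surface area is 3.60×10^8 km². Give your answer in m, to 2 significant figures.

≈ 0.052 m

Kelund: 2.12×10^13 m³ × (907/1027) = 1.872×10^13 m³ of water.
Spread over 3.60×10^14 m² of ocean, Δh = 1.872×10^13 / 3.60×10^14 = 0.0520 m.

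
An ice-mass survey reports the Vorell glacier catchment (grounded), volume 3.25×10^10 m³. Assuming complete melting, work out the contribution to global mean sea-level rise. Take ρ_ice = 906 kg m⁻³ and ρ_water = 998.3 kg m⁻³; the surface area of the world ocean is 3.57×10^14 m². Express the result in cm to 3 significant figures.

≈ 8.26×10^-3 cm

Vorell: 3.25×10^10 m³ × (906/998.3) = 2.950×10^10 m³ of water.
Spread over 3.57×10^14 m² of ocean, Δh = 2.950×10^10 / 3.57×10^14 = 8.26×10^-5 m = 8.26×10^-3 cm.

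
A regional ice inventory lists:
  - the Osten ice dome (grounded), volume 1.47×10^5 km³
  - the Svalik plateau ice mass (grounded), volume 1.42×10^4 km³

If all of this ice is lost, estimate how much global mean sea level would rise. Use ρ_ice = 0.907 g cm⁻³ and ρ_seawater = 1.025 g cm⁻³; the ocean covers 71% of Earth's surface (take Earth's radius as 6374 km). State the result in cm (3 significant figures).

≈ 39.4 cm

Osten: 1.47×10^5 km³ × (907/1025) = 1.301×10^5 km³ of water.
Svalik: 1.42×10^4 km³ × (907/1025) = 1.257×10^4 km³ of water.
Total added water ≈ 1.426×10^14 m³ over 3.62×10^14 m² → Δh = 0.394 m = 39.4 cm.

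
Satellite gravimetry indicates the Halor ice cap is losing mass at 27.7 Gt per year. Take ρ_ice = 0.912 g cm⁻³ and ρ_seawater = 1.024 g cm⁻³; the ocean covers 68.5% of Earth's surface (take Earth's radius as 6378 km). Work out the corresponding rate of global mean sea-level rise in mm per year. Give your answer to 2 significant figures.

ρ_w = 1.024 g cm⁻³ = 1024 kg m⁻³. Annual water volume added = 27.7 Gt / ρ_w = 2.770×10^13 kg / 1024 kg m⁻³ = 2.705×10^10 m³.
Δh per year = 2.705×10^10 / 3.50×10^14 = 7.73×10^-5 m = 0.077 mm.

≈ 0.077 mm/yr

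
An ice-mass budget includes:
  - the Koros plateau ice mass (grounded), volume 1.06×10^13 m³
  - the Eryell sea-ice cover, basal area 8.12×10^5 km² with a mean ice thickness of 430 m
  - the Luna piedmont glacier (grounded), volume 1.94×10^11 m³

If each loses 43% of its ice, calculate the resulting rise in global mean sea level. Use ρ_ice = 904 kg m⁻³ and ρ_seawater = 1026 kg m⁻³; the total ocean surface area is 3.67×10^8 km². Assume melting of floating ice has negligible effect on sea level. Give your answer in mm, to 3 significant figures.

Koros: 0.43 × 1.06×10^13 m³ × (904/1026) = 4.016×10^12 m³ of water.
The Eryell sea-ice cover is floating and already displaces its own weight of water, so its melt adds essentially nothing to sea level.
Luna: 0.43 × 1.94×10^11 m³ × (904/1026) = 7.350×10^10 m³ of water.
Total added water ≈ 4.090×10^12 m³ over 3.67×10^14 m² → Δh = 0.0111 m = 11.1 mm.

≈ 11.1 mm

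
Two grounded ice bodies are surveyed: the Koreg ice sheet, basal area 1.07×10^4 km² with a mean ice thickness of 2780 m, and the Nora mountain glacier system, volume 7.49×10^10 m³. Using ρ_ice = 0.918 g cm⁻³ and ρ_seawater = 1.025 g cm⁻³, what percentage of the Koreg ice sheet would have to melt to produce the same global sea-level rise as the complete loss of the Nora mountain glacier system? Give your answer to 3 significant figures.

Equal sea-level rise means equal mass of meltwater, i.e. equal mass of ice lost.
Ice mass of Nora: 6.876×10^13 kg; ice mass of Koreg: 2.731×10^16 kg.
Fraction required = 6.876×10^13 / 2.731×10^16 = 2.52×10^-3 → 0.252 %.

≈ 0.252 %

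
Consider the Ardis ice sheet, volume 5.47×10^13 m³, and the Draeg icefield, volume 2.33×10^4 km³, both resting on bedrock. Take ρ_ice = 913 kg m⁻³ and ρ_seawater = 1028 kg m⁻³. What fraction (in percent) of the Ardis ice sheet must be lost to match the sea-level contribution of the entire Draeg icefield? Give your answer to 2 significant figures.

Equal sea-level rise means equal mass of meltwater, i.e. equal mass of ice lost.
Ice mass of Draeg: 2.127×10^16 kg; ice mass of Ardis: 4.994×10^16 kg.
Fraction required = 2.127×10^16 / 4.994×10^16 = 0.426 → 43 %.

≈ 43 %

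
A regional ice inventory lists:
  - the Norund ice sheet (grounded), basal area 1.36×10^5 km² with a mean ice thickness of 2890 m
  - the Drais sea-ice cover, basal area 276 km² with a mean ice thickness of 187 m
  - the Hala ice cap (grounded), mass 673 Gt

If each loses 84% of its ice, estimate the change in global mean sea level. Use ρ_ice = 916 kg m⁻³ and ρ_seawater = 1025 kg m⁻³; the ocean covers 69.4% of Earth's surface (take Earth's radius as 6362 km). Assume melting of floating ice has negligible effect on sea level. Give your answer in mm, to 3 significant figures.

≈ 837 mm

Norund: ice volume = 1.36×10^5 km² × 2890 m = 3.930×10^5 km³; 0.84 × 3.930×10^5 × (916/1025) = 2.950×10^5 km³ of water.
The Drais sea-ice cover is floating and already displaces its own weight of water, so its melt adds essentially nothing to sea level.
Hala: 0.84 × 673 Gt = 5.653×10^14 kg; dividing by ρ_w = 1025 kg m⁻³ gives 5.515×10^11 m³ of water.
Total added water ≈ 2.956×10^14 m³ over 3.53×10^14 m² → Δh = 0.837 m = 837 mm.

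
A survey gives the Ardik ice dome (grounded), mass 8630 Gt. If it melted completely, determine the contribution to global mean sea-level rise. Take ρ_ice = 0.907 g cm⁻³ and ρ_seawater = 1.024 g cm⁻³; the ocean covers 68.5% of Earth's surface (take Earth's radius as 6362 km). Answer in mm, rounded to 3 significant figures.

Ardik: 8630 Gt = 8.630×10^15 kg; dividing by ρ_w = 1.024 g cm⁻³ = 1024 kg m⁻³ gives 8.428×10^12 m³ of water.
Spread over 3.48×10^14 m² of ocean, Δh = 8.428×10^12 / 3.48×10^14 = 0.0242 m = 24.2 mm.

≈ 24.2 mm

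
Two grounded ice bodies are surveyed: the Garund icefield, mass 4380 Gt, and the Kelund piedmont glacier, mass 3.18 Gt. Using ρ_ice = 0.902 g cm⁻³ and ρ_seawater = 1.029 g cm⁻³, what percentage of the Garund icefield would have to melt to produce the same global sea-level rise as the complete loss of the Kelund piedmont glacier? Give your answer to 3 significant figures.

≈ 0.0726 %

Equal sea-level rise means equal mass of meltwater, i.e. equal mass of ice lost.
Ice mass of Kelund: 3.180×10^12 kg; ice mass of Garund: 4.380×10^15 kg.
Fraction required = 3.180×10^12 / 4.380×10^15 = 7.26×10^-4 → 0.0726 %.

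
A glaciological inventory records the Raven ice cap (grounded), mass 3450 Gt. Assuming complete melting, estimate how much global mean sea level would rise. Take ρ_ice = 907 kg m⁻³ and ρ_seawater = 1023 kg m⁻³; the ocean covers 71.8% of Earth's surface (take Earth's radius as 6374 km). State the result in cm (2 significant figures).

Raven: 3450 Gt = 3.450×10^15 kg; dividing by ρ_w = 1023 kg m⁻³ gives 3.372×10^12 m³ of water.
Spread over 3.67×10^14 m² of ocean, Δh = 3.372×10^12 / 3.67×10^14 = 9.20×10^-3 m = 0.92 cm.

≈ 0.92 cm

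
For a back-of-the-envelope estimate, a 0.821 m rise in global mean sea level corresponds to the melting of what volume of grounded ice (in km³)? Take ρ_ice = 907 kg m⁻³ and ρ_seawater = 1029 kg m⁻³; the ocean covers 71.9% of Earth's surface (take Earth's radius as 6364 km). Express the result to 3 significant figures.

≈ 3.41×10^5 km³

Required water volume = Δh × A = 0.821 m × 3.66×10^14 m² = 3.004×10^14 m³ = 3.004×10^5 km³.
Ice volume = water volume × ρ_w/ρ_ice = 3.004×10^5 × 1029/907 = 3.41×10^5 km³.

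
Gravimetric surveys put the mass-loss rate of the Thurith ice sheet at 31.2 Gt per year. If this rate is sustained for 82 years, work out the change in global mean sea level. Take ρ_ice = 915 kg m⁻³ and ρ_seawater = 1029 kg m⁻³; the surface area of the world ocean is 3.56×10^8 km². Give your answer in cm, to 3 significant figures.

≈ 0.698 cm

Total mass lost = 31.2 Gt/yr × 82 yr = 2558 Gt = 2.558×10^15 kg.
ρ_w = 1029 kg m⁻³, so water volume = 2.558×10^15 / 1029 = 2.486×10^12 m³.
Δh = 2.486×10^12 / 3.56×10^14 = 6.98×10^-3 m = 0.698 cm.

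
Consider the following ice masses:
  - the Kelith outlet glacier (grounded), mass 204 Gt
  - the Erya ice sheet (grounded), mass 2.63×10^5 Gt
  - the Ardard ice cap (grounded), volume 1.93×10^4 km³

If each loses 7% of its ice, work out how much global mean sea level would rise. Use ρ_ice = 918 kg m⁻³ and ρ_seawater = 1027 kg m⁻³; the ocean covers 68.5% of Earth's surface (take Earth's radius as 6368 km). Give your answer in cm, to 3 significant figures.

≈ 5.49 cm

Kelith: 0.07 × 204 Gt = 1.428×10^13 kg; dividing by ρ_w = 1027 kg m⁻³ gives 1.390×10^10 m³ of water.
Erya: 0.07 × 2.63×10^5 Gt = 1.841×10^16 kg; dividing by ρ_w = 1027 kg m⁻³ gives 1.793×10^13 m³ of water.
Ardard: 0.07 × 1.93×10^4 km³ × (918/1027) = 1208 km³ of water.
Total added water ≈ 1.915×10^13 m³ over 3.49×10^14 m² → Δh = 0.0549 m = 5.49 cm.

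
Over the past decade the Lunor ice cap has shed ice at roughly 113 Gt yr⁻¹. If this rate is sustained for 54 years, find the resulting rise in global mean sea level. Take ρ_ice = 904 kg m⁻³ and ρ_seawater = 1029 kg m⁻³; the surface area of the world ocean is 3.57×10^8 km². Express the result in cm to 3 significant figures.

≈ 1.66 cm

Total mass lost = 113 Gt/yr × 54 yr = 6102 Gt = 6.102×10^15 kg.
ρ_w = 1029 kg m⁻³, so water volume = 6.102×10^15 / 1029 = 5.930×10^12 m³.
Δh = 5.930×10^12 / 3.57×10^14 = 0.0166 m = 1.66 cm.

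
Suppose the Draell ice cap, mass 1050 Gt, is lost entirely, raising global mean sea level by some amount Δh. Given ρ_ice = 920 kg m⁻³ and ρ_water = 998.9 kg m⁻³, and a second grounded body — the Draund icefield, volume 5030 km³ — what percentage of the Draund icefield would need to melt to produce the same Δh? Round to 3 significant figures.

≈ 22.7 %

Equal sea-level rise means equal mass of meltwater, i.e. equal mass of ice lost.
Ice mass of Draell: 1.050×10^15 kg; ice mass of Draund: 4.628×10^15 kg.
Fraction required = 1.050×10^15 / 4.628×10^15 = 0.227 → 22.7 %.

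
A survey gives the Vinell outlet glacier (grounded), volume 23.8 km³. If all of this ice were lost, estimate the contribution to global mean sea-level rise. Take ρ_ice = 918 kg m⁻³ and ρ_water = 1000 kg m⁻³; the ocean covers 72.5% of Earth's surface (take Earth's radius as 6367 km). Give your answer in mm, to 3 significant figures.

Vinell: 23.8 km³ × (918/1000) = 21.85 km³ of water.
Spread over 3.69×10^14 m² of ocean, Δh = 2.185×10^10 / 3.69×10^14 = 5.92×10^-5 m = 0.0592 mm.

≈ 0.0592 mm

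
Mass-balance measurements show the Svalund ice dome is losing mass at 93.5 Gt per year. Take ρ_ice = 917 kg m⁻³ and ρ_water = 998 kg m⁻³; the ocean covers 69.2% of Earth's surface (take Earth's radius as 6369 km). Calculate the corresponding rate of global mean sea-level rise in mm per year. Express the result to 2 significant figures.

≈ 0.27 mm/yr

ρ_w = 998 kg m⁻³. Annual water volume added = 93.5 Gt / ρ_w = 9.350×10^13 kg / 998 kg m⁻³ = 9.369×10^10 m³.
Δh per year = 9.369×10^10 / 3.53×10^14 = 2.66×10^-4 m = 0.27 mm.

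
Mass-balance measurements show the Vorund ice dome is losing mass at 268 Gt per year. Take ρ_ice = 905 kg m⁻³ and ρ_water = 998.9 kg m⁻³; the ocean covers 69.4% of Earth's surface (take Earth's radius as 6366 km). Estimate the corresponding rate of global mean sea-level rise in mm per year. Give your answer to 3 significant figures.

ρ_w = 998.9 kg m⁻³. Annual water volume added = 268 Gt / ρ_w = 2.680×10^14 kg / 998.9 kg m⁻³ = 2.683×10^11 m³.
Δh per year = 2.683×10^11 / 3.53×10^14 = 7.59×10^-4 m = 0.759 mm.

≈ 0.759 mm/yr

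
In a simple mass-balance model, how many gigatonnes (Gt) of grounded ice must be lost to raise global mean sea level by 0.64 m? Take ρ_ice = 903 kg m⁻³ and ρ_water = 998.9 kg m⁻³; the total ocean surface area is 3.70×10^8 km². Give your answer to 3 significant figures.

≈ 2.37×10^5 Gt

Required water volume = Δh × A = 0.64 m × 3.70×10^14 m² = 2.368×10^14 m³.
ρ_w = 998.9 kg m⁻³, so the mass of water = 2.368×10^14 m³ × 998.9 kg m⁻³ = 2.365×10^17 kg = 2.37×10^5 Gt (and the same mass of ice, by conservation).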